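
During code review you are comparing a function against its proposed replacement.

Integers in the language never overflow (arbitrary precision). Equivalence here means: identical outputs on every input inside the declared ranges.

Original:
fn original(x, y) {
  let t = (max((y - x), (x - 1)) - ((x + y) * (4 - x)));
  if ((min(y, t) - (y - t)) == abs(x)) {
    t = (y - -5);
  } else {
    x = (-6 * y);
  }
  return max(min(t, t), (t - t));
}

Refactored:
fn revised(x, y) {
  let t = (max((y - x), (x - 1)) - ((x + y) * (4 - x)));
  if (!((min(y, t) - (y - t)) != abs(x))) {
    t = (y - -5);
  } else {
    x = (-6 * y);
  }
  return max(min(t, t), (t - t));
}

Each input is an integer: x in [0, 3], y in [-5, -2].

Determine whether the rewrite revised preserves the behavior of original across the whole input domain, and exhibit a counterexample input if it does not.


Side by side, the visible changes include: boolean connective usage differs; and comparison usage differs.
Spot check at x=0, y=-4 — original: t = 15; ((min(y, t) - (y - t)) == abs(x)) -> false; x = 24; return 15. revised: t = 15; (!((min(y, t) - (y - t)) != abs(x))) -> false; x = 24; return 15. Both give 15.
Every one of the 16 inputs gives matching results.
verdict: equivalent


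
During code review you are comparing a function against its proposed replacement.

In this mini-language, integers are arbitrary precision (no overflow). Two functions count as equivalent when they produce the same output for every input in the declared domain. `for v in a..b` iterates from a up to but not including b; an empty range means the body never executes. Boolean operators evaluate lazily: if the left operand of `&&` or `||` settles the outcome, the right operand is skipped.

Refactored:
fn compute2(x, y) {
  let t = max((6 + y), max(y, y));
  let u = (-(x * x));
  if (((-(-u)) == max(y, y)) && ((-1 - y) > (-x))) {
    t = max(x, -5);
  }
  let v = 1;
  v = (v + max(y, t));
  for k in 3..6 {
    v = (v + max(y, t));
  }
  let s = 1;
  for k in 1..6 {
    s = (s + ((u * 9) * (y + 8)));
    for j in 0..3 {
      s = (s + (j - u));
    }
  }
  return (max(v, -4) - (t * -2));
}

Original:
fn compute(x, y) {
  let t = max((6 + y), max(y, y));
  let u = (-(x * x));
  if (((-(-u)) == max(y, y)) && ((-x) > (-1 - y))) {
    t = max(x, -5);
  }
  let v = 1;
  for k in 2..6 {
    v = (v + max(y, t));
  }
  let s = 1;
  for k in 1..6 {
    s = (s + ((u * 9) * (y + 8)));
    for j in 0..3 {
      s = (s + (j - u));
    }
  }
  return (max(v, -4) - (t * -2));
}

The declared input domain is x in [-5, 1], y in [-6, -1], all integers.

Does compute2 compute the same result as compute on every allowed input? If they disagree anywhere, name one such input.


Try x=-2, y=-4.
compute: t = 2; u = -4; (((-(-u)) == max(y, y)) && ((-x) > (-1 - y))) -> false; v = 1; [k=2]; v = 3; [k=3]; v = 5; [k=4]; v = 7; [k=5]; v = 9; s = 1; [k=1]; s = -143; [j=0]; s = -139; [j=1]; s = -134; [j=2]; s = -128; [k=2]; s = -272; [j=0]; s = -268; [j=1]; s = -263; [j=2]; s = -257; [k=3]; s = -401; [j=0]; s = -397; [j=1]; s = -392; [j=2]; s = -386; [k=4]; s = -530; [j=0]; s = -526; [j=1]; s = -521; [j=2]; s = -515; [k=5]; s = -659; [j=0]; s = -655; [j=1]; s = -650; [j=2]; s = -644; return 13
compute2: t = 2; u = -4; (((-(-u)) == max(y, y)) && ((-1 - y) > (-x))) -> true; t = -2; v = 1; v = -1; [k=3]; v = -3; [k=4]; v = -5; [k=5]; v = -7; s = 1; [k=1]; s = -143; [j=0]; s = -139; [j=1]; s = -134; [j=2]; s = -128; [k=2]; s = -272; [j=0]; s = -268; [j=1]; s = -263; [j=2]; s = -257; [k=3]; s = -401; [j=0]; s = -397; [j=1]; s = -392; [j=2]; s = -386; [k=4]; s = -530; [j=0]; s = -526; [j=1]; s = -521; [j=2]; s = -515; [k=5]; s = -659; [j=0]; s = -655; [j=1]; s = -650; [j=2]; s = -644; return -8
13 vs -8 — the two versions disagree here.
verdict: not equivalent; witness: x=-2, y=-4


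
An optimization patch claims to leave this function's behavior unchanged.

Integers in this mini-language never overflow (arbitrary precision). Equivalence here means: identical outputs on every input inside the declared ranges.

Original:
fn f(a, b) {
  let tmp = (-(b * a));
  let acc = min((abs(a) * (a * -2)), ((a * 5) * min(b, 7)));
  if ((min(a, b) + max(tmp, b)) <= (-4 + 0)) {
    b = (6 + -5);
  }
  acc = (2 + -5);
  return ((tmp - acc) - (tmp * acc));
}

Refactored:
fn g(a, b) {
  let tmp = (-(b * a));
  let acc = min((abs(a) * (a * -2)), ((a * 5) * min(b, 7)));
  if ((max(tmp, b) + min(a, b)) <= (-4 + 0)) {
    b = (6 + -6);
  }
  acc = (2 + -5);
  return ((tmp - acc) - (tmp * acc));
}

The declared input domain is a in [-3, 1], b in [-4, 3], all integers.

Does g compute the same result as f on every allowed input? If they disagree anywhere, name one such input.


The edit looks behavioral (`-5` became `-6`), but over these ranges it never changes the outcome; all 40 inputs agree.
verdict: equivalent


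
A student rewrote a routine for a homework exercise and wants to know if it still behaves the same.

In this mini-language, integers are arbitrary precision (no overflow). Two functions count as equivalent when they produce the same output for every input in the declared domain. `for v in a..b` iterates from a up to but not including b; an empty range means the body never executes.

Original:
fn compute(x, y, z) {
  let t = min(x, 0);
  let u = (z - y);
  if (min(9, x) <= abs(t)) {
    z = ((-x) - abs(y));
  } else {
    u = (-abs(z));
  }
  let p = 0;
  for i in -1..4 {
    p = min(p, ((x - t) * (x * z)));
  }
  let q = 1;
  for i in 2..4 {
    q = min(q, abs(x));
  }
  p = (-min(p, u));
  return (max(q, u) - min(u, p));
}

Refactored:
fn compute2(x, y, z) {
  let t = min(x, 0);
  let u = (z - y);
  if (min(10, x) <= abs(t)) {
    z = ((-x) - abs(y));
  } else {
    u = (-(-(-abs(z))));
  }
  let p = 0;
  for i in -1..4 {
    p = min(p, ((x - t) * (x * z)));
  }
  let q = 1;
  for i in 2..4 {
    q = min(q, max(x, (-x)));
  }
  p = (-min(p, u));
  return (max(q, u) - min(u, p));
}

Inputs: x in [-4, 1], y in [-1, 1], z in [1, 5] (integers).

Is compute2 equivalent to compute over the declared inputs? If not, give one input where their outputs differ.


Equivalent. The edit looks behavioral (`9` became `10`), but over these ranges it never changes the outcome.
Every one of the 90 inputs gives matching results.
As a probe, take x=0, y=0, z=1: compute runs t = 0; u = 1; (min(9, x) <= abs(t)) -> true; z = 0; p = 0; [i=-1]; p = 0; [i=0]; p = 0; [i=1]; p = 0; [i=2]; p = 0; [i=3]; p = 0; q = 1; [i=2]; q = 0; [i=3]; q = 0; p = 0; return 1; compute2 runs t = 0; u = 1; (min(10, x) <= abs(t)) -> true; z = 0; p = 0; [i=-1]; p = 0; [i=0]; p = 0; [i=1]; p = 0; [i=2]; p = 0; [i=3]; p = 0; q = 1; [i=2]; q = 0; [i=3]; q = 0; p = 0; return 1; both end at 1.
verdict: equivalent


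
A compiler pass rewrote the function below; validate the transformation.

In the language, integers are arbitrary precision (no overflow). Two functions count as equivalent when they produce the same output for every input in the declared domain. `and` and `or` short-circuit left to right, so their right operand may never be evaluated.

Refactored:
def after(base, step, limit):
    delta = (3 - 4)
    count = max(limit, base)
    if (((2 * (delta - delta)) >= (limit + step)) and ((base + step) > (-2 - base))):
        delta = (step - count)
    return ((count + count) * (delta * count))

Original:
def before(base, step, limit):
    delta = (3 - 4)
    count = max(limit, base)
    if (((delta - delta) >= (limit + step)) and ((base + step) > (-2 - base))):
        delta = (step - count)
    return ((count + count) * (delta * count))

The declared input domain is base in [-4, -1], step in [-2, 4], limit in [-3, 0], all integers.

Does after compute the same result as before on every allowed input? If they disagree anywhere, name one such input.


Equivalent. One difference looks behavioral, but it never changes the outcome for any declared input.
Checked all 112 inputs in the declared domain: the outputs agree on every one.
Tracing base=-2, step=2, limit=0: before: delta=-1, then count=0, then (((delta - delta) >= (limit + step)) and ((base + step) > (-2 - base))) is false, then returns 0 | after: delta=-1, then count=0, then (((2 * (delta - delta)) >= (limit + step)) and ((base + step) > (-2 - base))) is false, then returns 0 — matching result 0.
verdict: equivalent


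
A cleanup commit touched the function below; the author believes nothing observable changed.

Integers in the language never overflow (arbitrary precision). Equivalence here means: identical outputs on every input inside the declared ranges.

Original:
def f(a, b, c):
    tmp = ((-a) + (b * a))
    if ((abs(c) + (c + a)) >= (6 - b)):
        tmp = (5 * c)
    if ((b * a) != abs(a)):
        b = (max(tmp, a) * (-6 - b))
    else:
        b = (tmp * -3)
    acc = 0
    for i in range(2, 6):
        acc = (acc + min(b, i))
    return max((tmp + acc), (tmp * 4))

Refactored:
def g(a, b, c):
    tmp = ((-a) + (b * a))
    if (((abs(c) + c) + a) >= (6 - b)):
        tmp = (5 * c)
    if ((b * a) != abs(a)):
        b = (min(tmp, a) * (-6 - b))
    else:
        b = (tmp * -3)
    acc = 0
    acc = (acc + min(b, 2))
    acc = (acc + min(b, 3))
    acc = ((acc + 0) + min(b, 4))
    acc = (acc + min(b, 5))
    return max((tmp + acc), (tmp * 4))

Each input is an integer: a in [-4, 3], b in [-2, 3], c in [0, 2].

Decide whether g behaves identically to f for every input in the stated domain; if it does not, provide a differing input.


Run the pair on a=-4, b=0, c=0.
f: tmp := 4 | ((abs(c) + (c + a)) >= (6 - b)): false | ((b * a) != abs(a)): true | b := -24 | acc := 0 | iter i=2: | acc := -24 | iter i=3: | acc := -48 | iter i=4: | acc := -72 | iter i=5: | acc := -96 | result 16
g: tmp := 4 | (((abs(c) + c) + a) >= (6 - b)): false | ((b * a) != abs(a)): true | b := 24 | acc := 0 | acc := 2 | acc := 5 | acc := 9 | acc := 14 | result 18
16 != 18, so the rewrite changes behavior.
verdict: not equivalent; witness: a=-4, b=0, c=0


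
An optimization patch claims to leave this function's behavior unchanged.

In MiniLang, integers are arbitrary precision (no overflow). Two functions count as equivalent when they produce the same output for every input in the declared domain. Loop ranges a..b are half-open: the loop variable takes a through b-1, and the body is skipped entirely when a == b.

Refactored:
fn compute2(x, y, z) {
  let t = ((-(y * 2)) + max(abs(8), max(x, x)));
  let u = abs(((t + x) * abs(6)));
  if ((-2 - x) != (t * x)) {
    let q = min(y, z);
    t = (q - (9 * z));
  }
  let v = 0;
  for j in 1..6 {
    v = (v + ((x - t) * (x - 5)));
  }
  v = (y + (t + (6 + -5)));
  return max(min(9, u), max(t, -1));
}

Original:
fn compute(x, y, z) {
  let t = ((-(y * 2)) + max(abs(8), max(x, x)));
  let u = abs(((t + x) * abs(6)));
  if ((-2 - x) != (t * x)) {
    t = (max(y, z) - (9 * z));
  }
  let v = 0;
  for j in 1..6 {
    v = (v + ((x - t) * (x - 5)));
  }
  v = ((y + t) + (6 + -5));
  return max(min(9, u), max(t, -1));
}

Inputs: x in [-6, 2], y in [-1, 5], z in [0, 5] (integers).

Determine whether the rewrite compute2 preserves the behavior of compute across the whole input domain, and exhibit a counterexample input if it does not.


The rewrite breaks on x=-6, y=1, z=0, where the results are 1 and 0.
compute: t := 6 | u := 0 | ((-2 - x) != (t * x)): true | t := 1 | v := 0 | iter j=1: | v := 77 | iter j=2: | v := 154 | iter j=3: | v := 231 | iter j=4: | v := 308 | iter j=5: | v := 385 | v := 3 | result 1
compute2: t := 6 | u := 0 | ((-2 - x) != (t * x)): true | q := 0 | t := 0 | v := 0 | iter j=1: | v := 66 | iter j=2: | v := 132 | iter j=3: | v := 198 | iter j=4: | v := 264 | iter j=5: | v := 330 | v := 2 | result 0
verdict: not equivalent; witness: x=-6, y=1, z=0


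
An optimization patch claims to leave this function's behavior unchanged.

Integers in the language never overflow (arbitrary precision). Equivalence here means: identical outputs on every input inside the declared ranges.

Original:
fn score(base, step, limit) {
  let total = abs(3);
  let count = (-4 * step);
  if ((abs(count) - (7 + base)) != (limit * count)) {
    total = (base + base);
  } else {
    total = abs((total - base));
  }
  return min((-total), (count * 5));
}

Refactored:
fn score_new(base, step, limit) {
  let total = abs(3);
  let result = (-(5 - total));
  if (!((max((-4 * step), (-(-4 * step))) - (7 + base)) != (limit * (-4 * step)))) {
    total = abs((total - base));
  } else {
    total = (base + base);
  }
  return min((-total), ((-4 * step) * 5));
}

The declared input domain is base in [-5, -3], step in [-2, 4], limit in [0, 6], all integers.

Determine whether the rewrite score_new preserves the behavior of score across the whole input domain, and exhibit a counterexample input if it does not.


Equivalent. Beyond behavior-preserving changes, the revision adds an assignment to `result` whose value nothing reads.
Sweeping the whole domain (147 inputs) finds no disagreement.
Spot check at base=-5, step=1, limit=1 — score: total := 3 | count := -4 | ((abs(count) - (7 + base)) != (limit * count)): true | total := -10 | result -20. score_new: total := 3 | result := -2 | (!((max((-4 * step), (-(-4 * step))) - (7 + base)) != (limit * (-4 * step)))): false | total := -10 | result -20. Both give -20.
verdict: equivalent


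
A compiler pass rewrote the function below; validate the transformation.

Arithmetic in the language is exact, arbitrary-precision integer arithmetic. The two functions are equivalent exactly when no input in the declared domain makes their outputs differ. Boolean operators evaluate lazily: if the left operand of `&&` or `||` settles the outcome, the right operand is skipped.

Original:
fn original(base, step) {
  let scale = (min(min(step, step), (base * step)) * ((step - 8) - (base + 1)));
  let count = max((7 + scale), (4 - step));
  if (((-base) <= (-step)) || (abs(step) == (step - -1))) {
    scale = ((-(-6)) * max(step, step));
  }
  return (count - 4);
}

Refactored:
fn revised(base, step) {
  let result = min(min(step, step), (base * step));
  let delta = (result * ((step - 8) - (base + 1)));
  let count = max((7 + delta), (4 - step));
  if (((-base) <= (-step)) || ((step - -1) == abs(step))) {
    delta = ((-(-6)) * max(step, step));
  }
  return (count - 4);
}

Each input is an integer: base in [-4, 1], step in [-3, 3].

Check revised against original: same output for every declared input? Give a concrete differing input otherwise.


Reading the diff, among the changes: local variable names differ, statement counts differ.
As a probe, take base=-4, step=2: original runs scale=24, then count=31, then (((-base) <= (-step)) || (abs(step) == (step - -1))) is false, then returns 27; revised runs result=-8, then delta=24, then count=31, then (((-base) <= (-step)) || ((step - -1) == abs(step))) is false, then returns 27; both end at 27.
Sweeping the whole domain (42 inputs) finds no disagreement.
verdict: equivalent


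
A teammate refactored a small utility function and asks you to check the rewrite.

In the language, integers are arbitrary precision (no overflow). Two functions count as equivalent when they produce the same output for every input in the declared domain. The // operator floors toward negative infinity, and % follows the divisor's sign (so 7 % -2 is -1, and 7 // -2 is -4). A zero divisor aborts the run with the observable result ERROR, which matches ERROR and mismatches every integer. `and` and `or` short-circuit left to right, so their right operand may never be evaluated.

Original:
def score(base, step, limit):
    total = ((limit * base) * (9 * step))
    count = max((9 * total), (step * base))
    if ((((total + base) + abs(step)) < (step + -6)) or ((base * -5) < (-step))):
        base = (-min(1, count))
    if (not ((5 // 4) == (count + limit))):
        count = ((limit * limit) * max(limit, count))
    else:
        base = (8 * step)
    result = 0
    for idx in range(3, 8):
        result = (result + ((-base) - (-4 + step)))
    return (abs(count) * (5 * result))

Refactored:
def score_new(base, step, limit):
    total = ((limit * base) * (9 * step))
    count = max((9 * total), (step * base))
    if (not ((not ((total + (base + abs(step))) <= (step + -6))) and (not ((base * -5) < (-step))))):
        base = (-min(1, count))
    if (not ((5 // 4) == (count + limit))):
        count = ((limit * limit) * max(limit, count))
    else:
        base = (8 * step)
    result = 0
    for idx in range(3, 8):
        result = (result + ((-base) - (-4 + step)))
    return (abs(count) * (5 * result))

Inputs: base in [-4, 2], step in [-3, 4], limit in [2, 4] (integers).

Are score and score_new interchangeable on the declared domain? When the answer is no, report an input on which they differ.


Equivalent. Whatever the rewrite altered, no input in the stated domain can expose a difference.
Across all 168 domain points the two functions coincide.
Tracing base=2, step=0, limit=2: score: total=0, then count=0, then ((((total + base) + abs(step)) < (step + -6)) or ((base * -5) < (-step))) is true, then base=0, then (not ((5 // 4) == (count + limit))) is true, then count=8, then result=0, then (idx=3), then result=4, then (idx=4), then result=8, then (idx=5), then result=12, then (idx=6), then result=16, then (idx=7), then result=20, then returns 800 | score_new: total=0, then count=0, then (not ((not ((total + (base + abs(step))) <= (step + -6))) and (not ((base * -5) < (-step))))) is true, then base=0, then (not ((5 // 4) == (count + limit))) is true, then count=8, then result=0, then (idx=3), then result=4, then (idx=4), then result=8, then (idx=5), then result=12, then (idx=6), then result=16, then (idx=7), then result=20, then returns 800 — matching result 800.
verdict: equivalent


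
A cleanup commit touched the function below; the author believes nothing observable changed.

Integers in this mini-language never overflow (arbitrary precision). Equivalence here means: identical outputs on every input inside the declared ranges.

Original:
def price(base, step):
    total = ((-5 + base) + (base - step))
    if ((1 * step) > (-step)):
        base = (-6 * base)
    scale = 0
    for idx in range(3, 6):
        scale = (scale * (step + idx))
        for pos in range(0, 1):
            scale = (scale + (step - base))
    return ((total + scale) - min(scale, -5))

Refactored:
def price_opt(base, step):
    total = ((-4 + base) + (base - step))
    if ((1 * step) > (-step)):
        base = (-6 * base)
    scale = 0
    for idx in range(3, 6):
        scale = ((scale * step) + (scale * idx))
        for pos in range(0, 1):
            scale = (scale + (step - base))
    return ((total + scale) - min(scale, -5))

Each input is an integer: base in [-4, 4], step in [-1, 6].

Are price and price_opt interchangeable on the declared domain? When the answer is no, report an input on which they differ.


Consider the input base=-4, step=-1.
price: total becomes -12; next ((1 * step) > (-step)) evaluates to false; next scale becomes 0; next at idx=3:; next scale becomes 0; next at pos=0:; next scale becomes 3; next at idx=4:; next scale becomes 9; next at pos=0:; next scale becomes 12; next at idx=5:; next scale becomes 48; next at pos=0:; next scale becomes 51; next final value 44
price_opt: total becomes -11; next ((1 * step) > (-step)) evaluates to false; next scale becomes 0; next at idx=3:; next scale becomes 0; next at pos=0:; next scale becomes 3; next at idx=4:; next scale becomes 9; next at pos=0:; next scale becomes 12; next at idx=5:; next scale becomes 48; next at pos=0:; next scale becomes 51; next final value 45
44 against 45: the behavior changed.
verdict: not equivalent; witness: base=-4, step=-1


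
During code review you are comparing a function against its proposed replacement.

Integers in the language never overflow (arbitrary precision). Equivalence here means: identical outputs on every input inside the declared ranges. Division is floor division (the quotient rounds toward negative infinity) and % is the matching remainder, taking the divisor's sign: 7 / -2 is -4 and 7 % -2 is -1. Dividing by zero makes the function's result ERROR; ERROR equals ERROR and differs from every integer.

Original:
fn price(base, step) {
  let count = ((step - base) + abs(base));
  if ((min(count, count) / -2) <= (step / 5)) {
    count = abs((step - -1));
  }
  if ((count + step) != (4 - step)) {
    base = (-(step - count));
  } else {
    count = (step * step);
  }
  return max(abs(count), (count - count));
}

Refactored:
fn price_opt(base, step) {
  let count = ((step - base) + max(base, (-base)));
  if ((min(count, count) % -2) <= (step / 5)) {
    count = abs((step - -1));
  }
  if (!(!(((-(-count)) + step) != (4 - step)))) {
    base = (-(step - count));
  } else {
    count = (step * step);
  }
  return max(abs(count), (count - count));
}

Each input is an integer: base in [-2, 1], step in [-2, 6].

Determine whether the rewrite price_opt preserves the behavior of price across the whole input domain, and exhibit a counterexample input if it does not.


Run the pair on base=-2, step=-2.
price: count becomes 2; next ((min(count, count) / -2) <= (step / 5)) evaluates to true; next count becomes 1; next ((count + step) != (4 - step)) evaluates to true; next base becomes 3; next final value 1
price_opt: count becomes 2; next ((min(count, count) % -2) <= (step / 5)) evaluates to false; next (!(!(((-(-count)) + step) != (4 - step)))) evaluates to true; next base becomes 4; next final value 2
1 against 2: the behavior changed.
verdict: not equivalent; witness: base=-2, step=-2


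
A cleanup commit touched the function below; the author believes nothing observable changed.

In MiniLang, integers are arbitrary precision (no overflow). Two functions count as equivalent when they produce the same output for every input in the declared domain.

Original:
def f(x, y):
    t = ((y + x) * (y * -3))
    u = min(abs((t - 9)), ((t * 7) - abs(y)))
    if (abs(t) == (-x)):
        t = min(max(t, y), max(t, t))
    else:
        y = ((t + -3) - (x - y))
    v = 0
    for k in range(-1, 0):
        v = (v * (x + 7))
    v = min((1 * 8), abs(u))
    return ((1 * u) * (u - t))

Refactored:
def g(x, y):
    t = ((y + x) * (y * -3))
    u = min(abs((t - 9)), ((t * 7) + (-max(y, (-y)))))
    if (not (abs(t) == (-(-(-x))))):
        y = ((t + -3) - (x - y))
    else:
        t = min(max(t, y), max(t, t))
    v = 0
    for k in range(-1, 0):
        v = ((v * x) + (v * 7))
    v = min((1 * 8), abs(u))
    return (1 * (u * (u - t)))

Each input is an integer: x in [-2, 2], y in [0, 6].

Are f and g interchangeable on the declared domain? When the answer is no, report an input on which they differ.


Comparing the listings, the differences include: min/max/abs usage differs; and arithmetic usage differs; and boolean connective usage differs.
Tracing x=1, y=0: f: t = 0; u = 0; (abs(t) == (-x)) -> false; y = -4; v = 0; [k=-1]; v = 0; v = 0; return 0 | g: t = 0; u = 0; (not (abs(t) == (-(-(-x))))) -> true; y = -4; v = 0; [k=-1]; v = 0; v = 0; return 0 — matching result 0.
An exhaustive pass over the 35 declared inputs shows identical outputs.
verdict: equivalent


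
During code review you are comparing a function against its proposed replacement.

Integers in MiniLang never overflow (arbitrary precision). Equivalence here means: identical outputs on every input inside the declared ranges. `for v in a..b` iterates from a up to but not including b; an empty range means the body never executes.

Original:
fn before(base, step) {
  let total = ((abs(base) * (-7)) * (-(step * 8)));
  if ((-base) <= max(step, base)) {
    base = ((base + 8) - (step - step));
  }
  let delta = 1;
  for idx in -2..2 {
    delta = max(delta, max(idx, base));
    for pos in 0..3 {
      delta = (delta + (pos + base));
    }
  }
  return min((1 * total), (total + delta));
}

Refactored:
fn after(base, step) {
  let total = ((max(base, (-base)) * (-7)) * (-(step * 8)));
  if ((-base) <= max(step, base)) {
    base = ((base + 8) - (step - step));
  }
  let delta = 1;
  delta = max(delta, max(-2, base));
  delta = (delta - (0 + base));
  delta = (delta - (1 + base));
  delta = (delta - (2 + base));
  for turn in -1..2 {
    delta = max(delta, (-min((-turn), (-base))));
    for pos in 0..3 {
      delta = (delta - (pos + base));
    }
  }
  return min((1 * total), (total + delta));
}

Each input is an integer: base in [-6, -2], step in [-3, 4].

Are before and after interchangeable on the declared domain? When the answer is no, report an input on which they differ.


The rewrite breaks on base=-6, step=-3, where the results are -1022 and -1008.
before: total becomes -1008; next ((-base) <= max(step, base)) evaluates to false; next delta becomes 1; next at idx=-2:; next delta becomes 1; next at pos=0:; next delta becomes -5; next at pos=1:; next delta becomes -10; next at pos=2:; next delta becomes -14; next at idx=-1:; next delta becomes -1; next at pos=0:; next delta becomes -7; next at pos=1:; next delta becomes -12; next at pos=2:; next delta becomes -16; next at idx=0:; next delta becomes 0; next at pos=0:; next delta becomes -6; next at pos=1:; next delta becomes -11; next at pos=2:; next delta becomes -15; next at idx=1:; next delta becomes 1; next at pos=0:; next delta becomes -5; next at pos=1:; next delta becomes -10; next at pos=2:; next delta becomes -14; next final value -1022
after: total becomes -1008; next ((-base) <= max(step, base)) evaluates to false; next delta becomes 1; next delta becomes 1; next delta becomes 7; next delta becomes 12; next delta becomes 16; next at turn=-1:; next delta becomes 16; next at pos=0:; next delta becomes 22; next at pos=1:; next delta becomes 27; next at pos=2:; next delta becomes 31; next at turn=0:; next delta becomes 31; next at pos=0:; next delta becomes 37; next at pos=1:; next delta becomes 42; next at pos=2:; next delta becomes 46; next at turn=1:; next delta becomes 46; next at pos=0:; next delta becomes 52; next at pos=1:; next delta becomes 57; next at pos=2:; next delta becomes 61; next final value -1008
verdict: not equivalent; witness: base=-6, step=-3


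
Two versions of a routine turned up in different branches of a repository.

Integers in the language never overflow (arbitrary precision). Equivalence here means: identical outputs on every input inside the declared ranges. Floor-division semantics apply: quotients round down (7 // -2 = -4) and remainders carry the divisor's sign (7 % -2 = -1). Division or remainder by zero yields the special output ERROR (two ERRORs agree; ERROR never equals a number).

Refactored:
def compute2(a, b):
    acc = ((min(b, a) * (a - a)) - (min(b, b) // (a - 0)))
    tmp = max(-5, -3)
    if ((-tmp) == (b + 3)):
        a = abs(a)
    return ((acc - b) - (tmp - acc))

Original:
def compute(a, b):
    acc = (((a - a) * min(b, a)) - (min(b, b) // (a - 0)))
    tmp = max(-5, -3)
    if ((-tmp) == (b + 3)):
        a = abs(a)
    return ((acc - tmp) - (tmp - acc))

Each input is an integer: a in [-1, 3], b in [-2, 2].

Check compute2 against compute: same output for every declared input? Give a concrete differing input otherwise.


On input a=-1, b=-2, compute returns 2 while compute2 returns 1.
verdict: not equivalent; witness: a=-1, b=-2


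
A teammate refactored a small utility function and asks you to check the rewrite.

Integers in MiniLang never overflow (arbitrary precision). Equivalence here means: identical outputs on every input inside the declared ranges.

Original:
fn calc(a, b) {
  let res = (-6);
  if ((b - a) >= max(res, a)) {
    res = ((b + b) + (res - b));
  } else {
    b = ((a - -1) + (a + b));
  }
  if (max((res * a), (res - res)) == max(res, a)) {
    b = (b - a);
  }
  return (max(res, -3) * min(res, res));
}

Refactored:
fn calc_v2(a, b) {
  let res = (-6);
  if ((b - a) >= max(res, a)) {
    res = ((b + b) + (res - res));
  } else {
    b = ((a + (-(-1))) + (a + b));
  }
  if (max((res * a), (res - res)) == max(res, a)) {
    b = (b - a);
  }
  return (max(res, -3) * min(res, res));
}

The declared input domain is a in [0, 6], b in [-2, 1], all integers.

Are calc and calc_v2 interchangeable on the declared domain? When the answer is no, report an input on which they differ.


At a=0, b=0: calc gives 18, calc_v2 gives 0.
verdict: not equivalent; witness: a=0, b=0


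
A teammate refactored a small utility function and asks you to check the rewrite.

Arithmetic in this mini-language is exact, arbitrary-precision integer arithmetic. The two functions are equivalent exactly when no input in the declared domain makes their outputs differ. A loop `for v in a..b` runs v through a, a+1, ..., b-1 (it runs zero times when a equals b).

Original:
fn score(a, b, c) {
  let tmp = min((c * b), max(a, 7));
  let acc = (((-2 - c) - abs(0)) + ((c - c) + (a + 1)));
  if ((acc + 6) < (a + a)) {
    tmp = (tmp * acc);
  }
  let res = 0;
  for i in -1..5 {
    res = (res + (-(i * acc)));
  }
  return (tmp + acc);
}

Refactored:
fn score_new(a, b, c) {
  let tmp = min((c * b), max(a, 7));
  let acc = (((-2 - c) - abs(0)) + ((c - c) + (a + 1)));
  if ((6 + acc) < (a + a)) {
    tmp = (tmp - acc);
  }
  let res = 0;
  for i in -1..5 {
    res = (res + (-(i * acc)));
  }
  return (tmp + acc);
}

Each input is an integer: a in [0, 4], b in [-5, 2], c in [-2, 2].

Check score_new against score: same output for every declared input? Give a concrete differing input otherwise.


Run the pair on a=4, b=-5, c=2.
score: tmp := -10 | acc := 1 | ((acc + 6) < (a + a)): true | tmp := -10 | res := 0 | iter i=-1: | res := 1 | iter i=0: | res := 1 | iter i=1: | res := 0 | iter i=2: | res := -2 | iter i=3: | res := -5 | iter i=4: | res := -9 | result -9
score_new: tmp := -10 | acc := 1 | ((6 + acc) < (a + a)): true | tmp := -11 | res := 0 | iter i=-1: | res := 1 | iter i=0: | res := 1 | iter i=1: | res := 0 | iter i=2: | res := -2 | iter i=3: | res := -5 | iter i=4: | res := -9 | result -10
-9 against -10: the behavior changed.
verdict: not equivalent; witness: a=4, b=-5, c=2


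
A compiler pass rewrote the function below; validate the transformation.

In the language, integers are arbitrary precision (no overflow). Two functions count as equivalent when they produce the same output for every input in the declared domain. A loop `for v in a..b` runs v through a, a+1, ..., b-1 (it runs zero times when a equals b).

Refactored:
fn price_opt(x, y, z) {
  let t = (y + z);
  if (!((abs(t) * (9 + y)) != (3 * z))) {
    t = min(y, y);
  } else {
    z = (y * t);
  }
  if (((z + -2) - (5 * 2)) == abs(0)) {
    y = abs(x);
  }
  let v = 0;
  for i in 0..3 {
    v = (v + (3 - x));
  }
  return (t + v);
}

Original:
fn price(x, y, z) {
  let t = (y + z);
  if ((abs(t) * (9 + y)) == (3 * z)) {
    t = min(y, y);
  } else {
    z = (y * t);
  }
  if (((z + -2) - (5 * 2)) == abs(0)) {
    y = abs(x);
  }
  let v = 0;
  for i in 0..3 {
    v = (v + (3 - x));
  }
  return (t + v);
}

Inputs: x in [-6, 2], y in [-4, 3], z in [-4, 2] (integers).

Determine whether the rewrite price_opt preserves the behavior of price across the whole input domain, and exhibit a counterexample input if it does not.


Behavior is preserved: although comparison usage differs, boolean connective usage differs, the outputs never diverge.
One worked example (x=-1, y=-3, z=-2) — price: t := -5 | ((abs(t) * (9 + y)) == (3 * z)): false | z := 15 | (((z + -2) - (5 * 2)) == abs(0)): false | v := 0 | iter i=0: | v := 4 | iter i=1: | v := 8 | iter i=2: | v := 12 | result 7; price_opt: t := -5 | (!((abs(t) * (9 + y)) != (3 * z))): false | z := 15 | (((z + -2) - (5 * 2)) == abs(0)): false | v := 0 | iter i=0: | v := 4 | iter i=1: | v := 8 | iter i=2: | v := 12 | result 7; agreement on 7.
Checked all 504 inputs in the declared domain: the outputs agree on every one.
verdict: equivalent


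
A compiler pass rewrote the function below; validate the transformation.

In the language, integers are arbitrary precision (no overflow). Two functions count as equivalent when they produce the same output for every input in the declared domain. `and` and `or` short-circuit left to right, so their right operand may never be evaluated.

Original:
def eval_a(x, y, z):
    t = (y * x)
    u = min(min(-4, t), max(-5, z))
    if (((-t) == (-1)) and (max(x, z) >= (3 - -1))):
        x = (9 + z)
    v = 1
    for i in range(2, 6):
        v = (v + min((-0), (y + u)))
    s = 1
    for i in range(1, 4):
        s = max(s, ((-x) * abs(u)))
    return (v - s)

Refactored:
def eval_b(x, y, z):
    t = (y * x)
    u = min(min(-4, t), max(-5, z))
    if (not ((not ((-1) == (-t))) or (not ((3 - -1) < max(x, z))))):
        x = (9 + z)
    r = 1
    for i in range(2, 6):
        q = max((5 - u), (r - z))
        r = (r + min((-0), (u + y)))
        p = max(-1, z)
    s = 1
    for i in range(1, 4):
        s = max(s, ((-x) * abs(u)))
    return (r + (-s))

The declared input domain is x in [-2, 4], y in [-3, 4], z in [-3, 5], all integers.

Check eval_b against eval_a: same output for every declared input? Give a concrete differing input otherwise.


There is a counterexample at x=-1, y=-1, z=4: -20 on one side, -23 on the other.
eval_a: t := 1 | u := -4 | (((-t) == (-1)) and (max(x, z) >= (3 - -1))): true | x := 13 | v := 1 | iter i=2: | v := -4 | iter i=3: | v := -9 | iter i=4: | v := -14 | iter i=5: | v := -19 | s := 1 | iter i=1: | s := 1 | iter i=2: | s := 1 | iter i=3: | s := 1 | result -20
eval_b: t := 1 | u := -4 | (not ((not ((-1) == (-t))) or (not ((3 - -1) < max(x, z))))): false | r := 1 | iter i=2: | q := 9 | r := -4 | p := 4 | iter i=3: | q := 9 | r := -9 | p := 4 | iter i=4: | q := 9 | r := -14 | p := 4 | iter i=5: | q := 9 | r := -19 | p := 4 | s := 1 | iter i=1: | s := 4 | iter i=2: | s := 4 | iter i=3: | s := 4 | result -23
verdict: not equivalent; witness: x=-1, y=-1, z=4


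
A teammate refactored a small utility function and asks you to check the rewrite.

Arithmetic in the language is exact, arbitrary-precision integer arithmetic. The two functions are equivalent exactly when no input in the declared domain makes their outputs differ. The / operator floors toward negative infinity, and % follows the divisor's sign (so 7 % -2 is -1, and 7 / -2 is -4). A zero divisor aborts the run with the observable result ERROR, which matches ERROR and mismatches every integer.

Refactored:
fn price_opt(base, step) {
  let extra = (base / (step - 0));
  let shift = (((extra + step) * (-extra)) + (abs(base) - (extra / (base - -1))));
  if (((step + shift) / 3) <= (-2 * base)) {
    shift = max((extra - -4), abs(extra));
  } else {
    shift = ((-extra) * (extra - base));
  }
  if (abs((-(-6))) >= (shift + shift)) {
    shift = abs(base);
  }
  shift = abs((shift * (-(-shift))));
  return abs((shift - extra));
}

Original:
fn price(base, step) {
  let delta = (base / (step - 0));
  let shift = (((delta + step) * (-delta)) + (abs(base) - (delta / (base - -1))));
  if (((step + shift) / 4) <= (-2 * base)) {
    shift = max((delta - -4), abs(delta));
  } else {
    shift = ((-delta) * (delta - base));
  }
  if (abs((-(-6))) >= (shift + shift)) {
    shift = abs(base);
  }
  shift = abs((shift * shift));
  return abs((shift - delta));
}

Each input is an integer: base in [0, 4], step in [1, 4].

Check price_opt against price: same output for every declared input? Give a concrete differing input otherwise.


There is a counterexample at base=0, step=3: 16 on one side, 0 on the other.
price: delta := 0 | shift := 0 | (((step + shift) / 4) <= (-2 * base)): true | shift := 4 | (abs((-(-6))) >= (shift + shift)): false | shift := 16 | result 16
price_opt: extra := 0 | shift := 0 | (((step + shift) / 3) <= (-2 * base)): false | shift := 0 | (abs((-(-6))) >= (shift + shift)): true | shift := 0 | shift := 0 | result 0
verdict: not equivalent; witness: base=0, step=3


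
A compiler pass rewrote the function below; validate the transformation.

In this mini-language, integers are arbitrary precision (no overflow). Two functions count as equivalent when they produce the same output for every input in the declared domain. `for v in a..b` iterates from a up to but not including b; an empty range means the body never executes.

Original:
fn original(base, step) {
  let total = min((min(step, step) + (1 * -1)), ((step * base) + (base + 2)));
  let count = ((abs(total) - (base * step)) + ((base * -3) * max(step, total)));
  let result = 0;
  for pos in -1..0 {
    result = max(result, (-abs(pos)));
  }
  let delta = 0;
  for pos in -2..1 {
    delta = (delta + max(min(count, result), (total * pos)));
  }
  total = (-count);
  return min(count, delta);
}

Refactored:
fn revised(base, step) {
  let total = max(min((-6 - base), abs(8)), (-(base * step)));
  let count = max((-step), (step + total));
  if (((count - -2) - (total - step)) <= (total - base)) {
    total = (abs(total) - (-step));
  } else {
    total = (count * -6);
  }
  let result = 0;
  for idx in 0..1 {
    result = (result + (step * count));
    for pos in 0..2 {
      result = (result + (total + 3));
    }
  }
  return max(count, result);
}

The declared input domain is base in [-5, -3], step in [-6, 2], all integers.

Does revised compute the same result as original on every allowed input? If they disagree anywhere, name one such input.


Evaluate both at base=-5, step=-6.
original: total := -7 | count := -113 | result := 0 | iter pos=-1: | result := 0 | delta := 0 | iter pos=-2: | delta := 14 | iter pos=-1: | delta := 21 | iter pos=0: | delta := 21 | total := 113 | result -113
revised: total := -1 | count := 6 | (((count - -2) - (total - step)) <= (total - base)): true | total := -5 | result := 0 | iter idx=0: | result := -36 | iter pos=0: | result := -38 | iter pos=1: | result := -40 | result 6
-113 vs 6 — the two versions disagree here.
verdict: not equivalent; witness: base=-5, step=-6


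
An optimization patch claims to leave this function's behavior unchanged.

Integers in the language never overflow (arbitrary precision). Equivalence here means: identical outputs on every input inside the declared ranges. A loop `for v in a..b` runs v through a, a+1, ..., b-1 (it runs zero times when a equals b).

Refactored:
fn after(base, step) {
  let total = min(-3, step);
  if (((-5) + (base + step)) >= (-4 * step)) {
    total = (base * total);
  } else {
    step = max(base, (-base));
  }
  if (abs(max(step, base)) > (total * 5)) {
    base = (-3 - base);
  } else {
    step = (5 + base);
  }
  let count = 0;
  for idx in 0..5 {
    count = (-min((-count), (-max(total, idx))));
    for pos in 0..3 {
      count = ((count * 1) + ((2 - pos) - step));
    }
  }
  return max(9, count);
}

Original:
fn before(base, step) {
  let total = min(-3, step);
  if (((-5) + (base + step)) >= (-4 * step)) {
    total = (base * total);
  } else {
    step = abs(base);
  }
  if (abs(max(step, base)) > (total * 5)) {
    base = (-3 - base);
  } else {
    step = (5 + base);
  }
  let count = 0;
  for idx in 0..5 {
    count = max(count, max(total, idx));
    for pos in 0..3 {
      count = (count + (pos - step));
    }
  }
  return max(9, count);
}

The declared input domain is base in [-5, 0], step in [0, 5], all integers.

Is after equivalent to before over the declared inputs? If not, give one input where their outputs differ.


Reading the diff, among the changes: arithmetic usage differs, plus min/max/abs usage differs, plus constant usage differs.
Tracing base=-5, step=2: before: total = -3; (((-5) + (base + step)) >= (-4 * step)) -> true; total = 15; (abs(max(step, base)) > (total * 5)) -> false; step = 0; count = 0; [idx=0]; count = 15; [pos=0]; count = 15; [pos=1]; count = 16; [pos=2]; count = 18; [idx=1]; count = 18; [pos=0]; count = 18; [pos=1]; count = 19; [pos=2]; count = 21; [idx=2]; count = 21; [pos=0]; count = 21; [pos=1]; count = 22; [pos=2]; count = 24; [idx=3]; count = 24; [pos=0]; count = 24; [pos=1]; count = 25; [pos=2]; count = 27; [idx=4]; count = 27; [pos=0]; count = 27; [pos=1]; count = 28; [pos=2]; count = 30; return 30 | after: total = -3; (((-5) + (base + step)) >= (-4 * step)) -> true; total = 15; (abs(max(step, base)) > (total * 5)) -> false; step = 0; count = 0; [idx=0]; count = 15; [pos=0]; count = 17; [pos=1]; count = 18; [pos=2]; count = 18; [idx=1]; count = 18; [pos=0]; count = 20; [pos=1]; count = 21; [pos=2]; count = 21; [idx=2]; count = 21; [pos=0]; count = 23; [pos=1]; count = 24; [pos=2]; count = 24; [idx=3]; count = 24; [pos=0]; count = 26; [pos=1]; count = 27; [pos=2]; count = 27; [idx=4]; count = 27; [pos=0]; count = 29; [pos=1]; count = 30; [pos=2]; count = 30; return 30 — matching result 30.
Across all 36 domain points the two functions coincide.
verdict: equivalent
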